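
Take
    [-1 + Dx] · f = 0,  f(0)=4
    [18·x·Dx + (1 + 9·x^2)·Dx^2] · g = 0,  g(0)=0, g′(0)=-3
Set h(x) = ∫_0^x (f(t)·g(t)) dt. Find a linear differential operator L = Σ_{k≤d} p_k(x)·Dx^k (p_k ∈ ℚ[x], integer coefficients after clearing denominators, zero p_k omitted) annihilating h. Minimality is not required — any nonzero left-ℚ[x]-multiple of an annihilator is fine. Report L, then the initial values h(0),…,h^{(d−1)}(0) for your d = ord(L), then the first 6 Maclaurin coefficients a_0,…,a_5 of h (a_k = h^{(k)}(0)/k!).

L = (1 - 18·x + 9·x^2)·Dx + (-2 + 18·x - 18·x^2)·Dx^2 + (1 + 9·x^2)·Dx^3  (order 3).
h: a_k = 0, 0, -6, -4, 15/2, 34/5, …
ICs: h(0) = 0, h′(0) = 0, h′′(0) = -12.

f: a_k = 4, 4, 2, 2/3, 1/6, 1/30, …
g: a_k = 0, -3, 0, 9, 0, -243/5, …
Sym-product of L_f,L_g gives L₀ (≤ ord 2).
h=∫₀ˣh₀: take L = L₀·Dx.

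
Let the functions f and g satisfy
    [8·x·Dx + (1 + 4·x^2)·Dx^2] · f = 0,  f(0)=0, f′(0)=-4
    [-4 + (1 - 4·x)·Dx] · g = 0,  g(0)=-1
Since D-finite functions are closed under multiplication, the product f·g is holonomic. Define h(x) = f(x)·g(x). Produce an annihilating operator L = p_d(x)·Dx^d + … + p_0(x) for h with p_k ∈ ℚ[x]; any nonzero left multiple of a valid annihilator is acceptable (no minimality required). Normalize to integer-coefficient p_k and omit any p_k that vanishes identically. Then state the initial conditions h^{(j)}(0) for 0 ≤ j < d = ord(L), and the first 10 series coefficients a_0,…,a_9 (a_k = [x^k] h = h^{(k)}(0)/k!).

f: a_k = 0, -4, 0, 16/3, 0, -64/5, 0, 256/7, 0, -1024/9, …
g: a_k = -1, -4, -16, -64, -256, -1024, -4096, -16384, -65536, -262144, …
L₀ := L_f ⊗_s L_g (sym. prod.), ord ≤ 2.
L = 32·x + (8 - 8·x + 64·x^2)·Dx + (-1 + 4·x - 4·x^2 + 16·x^3)·Dx^2  (order 2).
h: a_k = 0, 4, 16, 176/3, 704/3, 14272/15, 57088/15, 1594624/105, 6378496/105, 76577792/315, …
ICs: h(0) = 0, h′(0) = 4.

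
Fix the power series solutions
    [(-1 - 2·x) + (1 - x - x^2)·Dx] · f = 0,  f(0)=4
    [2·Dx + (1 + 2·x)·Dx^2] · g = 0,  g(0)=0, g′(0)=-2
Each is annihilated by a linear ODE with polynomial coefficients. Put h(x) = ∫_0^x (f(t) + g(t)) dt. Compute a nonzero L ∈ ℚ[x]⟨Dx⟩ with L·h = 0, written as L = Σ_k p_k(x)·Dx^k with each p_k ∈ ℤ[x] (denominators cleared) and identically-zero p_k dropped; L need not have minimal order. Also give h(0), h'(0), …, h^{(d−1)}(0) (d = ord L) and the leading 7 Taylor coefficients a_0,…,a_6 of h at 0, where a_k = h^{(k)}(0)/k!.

L = (34 + 92·x + 116·x^2 + 48·x^3 + 24·x^4)·Dx^2 + (5 + 60·x + 170·x^2 + 180·x^3 + 100·x^4 + 40·x^5)·Dx^3 + (-3 - 11·x - 5·x^2 + 20·x^3 + 30·x^4 + 24·x^5 + 8·x^6)·Dx^4  (order 4).
h: a_k = 0, 4, 1, 10/3, 7/3, 24/5, 64/15, …
ICs: h(0) = 0, h′(0) = 4, h′′(0) = 2, h′′′(0) = 20.

f: a_k = 4, 4, 8, 12, 20, 32, 52, …
g: a_k = 0, -2, 2, -8/3, 4, -32/5, 32/3, …
f+g: L₀ = lclm(L_f,L_g), ord ≤ 1+2.
∫: right-multiply L₀ by Dx.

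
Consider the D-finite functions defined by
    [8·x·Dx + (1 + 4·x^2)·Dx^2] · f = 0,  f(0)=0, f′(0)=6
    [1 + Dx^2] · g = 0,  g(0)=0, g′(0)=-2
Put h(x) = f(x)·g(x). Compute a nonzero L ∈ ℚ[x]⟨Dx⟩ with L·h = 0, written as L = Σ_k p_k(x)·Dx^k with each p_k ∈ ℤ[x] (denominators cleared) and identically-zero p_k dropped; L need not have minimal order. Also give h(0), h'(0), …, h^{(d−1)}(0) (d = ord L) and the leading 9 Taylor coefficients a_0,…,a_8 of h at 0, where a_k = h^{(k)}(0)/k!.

f: a_k = 0, 6, 0, -8, 0, 96/5, 0, -384/7, 0, …
g: a_k = 0, -2, 0, 1/3, 0, -1/60, 0, 1/2520, 0, …
h₀=f·g: eliminate ⇒ L₀, order ≤ 2·2.
L = (85 + 944·x^2 + 416·x^4 + 256·x^6 + 256·x^8) + (144·x + 704·x^3 + 768·x^5 + 1024·x^7)·Dx + (90 + 992·x^2 + 576·x^4 + 512·x^6 + 512·x^8)·Dx^2 + (144·x + 704·x^3 + 768·x^5 + 1024·x^7)·Dx^3 + (5 + 48·x^2 + 160·x^4 + 256·x^6 + 256·x^8)·Dx^4  (order 4).
h: a_k = 0, 0, -12, 0, 18, 0, -247/6, 0, 465/4, …
ICs: h(0) = 0, h′(0) = 0, h′′(0) = -24, h′′′(0) = 0.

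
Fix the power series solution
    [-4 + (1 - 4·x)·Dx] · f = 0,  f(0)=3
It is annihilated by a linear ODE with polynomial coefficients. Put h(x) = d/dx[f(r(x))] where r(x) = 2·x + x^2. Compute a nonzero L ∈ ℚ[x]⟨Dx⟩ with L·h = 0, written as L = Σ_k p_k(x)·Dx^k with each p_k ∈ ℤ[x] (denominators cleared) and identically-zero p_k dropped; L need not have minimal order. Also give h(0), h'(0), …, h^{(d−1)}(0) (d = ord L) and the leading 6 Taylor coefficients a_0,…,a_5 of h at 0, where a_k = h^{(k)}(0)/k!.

L = (17 + 24·x + 12·x^2) + (-1 + 7·x + 12·x^2 + 4·x^3)·Dx  (order 1).
h: a_k = 24, 408, 5184, 58560, 620160, 6304896, …
ICs: h(0) = 24.

f: a_k = 3, 12, 48, 192, 768, 3072, …
Substitute x→r, Dx→(1/r')Dx; clear ⇒ L₀.
Derive L from L₀ (diff closure).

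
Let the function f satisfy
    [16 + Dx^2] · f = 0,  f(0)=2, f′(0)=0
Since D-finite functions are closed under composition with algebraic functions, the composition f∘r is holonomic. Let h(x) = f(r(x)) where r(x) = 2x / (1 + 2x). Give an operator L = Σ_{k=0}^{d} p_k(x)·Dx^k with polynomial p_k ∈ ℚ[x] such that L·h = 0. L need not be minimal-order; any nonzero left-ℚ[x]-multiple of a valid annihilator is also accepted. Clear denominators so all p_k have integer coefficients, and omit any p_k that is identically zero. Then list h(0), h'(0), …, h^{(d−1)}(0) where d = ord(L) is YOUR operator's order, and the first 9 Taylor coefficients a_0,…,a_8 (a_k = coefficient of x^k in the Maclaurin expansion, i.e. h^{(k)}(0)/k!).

f: a_k = 2, 0, -16, 0, 64/3, 0, -512/45, 0, 1024/315, …
Substitute x→r, Dx→(1/r')Dx; clear ⇒ L₀.
L = 64 + (4 + 24·x + 48·x^2 + 32·x^3)·Dx + (1 + 8·x + 24·x^2 + 32·x^3 + 16·x^4)·Dx^2  (order 2).
h: a_k = 2, 0, -64, 256, -1280/3, -2048/3, 351232/45, -167936/5, 6434816/63, …
ICs: h(0) = 2, h′(0) = 0.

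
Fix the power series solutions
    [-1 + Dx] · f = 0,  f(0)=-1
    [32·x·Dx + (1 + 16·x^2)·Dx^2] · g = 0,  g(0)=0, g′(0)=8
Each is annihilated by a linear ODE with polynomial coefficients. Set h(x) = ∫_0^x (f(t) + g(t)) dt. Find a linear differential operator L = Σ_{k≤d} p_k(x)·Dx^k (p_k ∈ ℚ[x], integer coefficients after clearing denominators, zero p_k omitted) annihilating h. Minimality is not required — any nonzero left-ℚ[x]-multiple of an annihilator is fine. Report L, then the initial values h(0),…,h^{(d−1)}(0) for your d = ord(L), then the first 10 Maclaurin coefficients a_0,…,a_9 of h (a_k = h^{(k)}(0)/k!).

f: a_k = -1, -1, -1/2, -1/6, -1/24, -1/120, -1/720, -1/5040, -1/40320, -1/362880, …
g: a_k = 0, 8, 0, -128/3, 0, 2048/5, 0, -32768/7, 0, 524288/9, …
Sum ⇒ L₀ = lclm(L_f,L_g) in ℚ(x)⟨Dx⟩.
h=∫₀ˣh₀: take L = L₀·Dx.
L = (32 - 32·x - 1536·x^2 - 512·x^3)·Dx^2 + (-33 + 1504·x^2 - 256·x^4)·Dx^3 + (1 + 32·x + 32·x^2 + 512·x^3 + 256·x^4)·Dx^4  (order 4).
h: a_k = 0, -1, 7/2, -1/6, -257/24, -1/120, 49151/720, -1/5040, -3370423/5760, -1/362880, …
ICs: h(0) = 0, h′(0) = -1, h′′(0) = 7, h′′′(0) = -1.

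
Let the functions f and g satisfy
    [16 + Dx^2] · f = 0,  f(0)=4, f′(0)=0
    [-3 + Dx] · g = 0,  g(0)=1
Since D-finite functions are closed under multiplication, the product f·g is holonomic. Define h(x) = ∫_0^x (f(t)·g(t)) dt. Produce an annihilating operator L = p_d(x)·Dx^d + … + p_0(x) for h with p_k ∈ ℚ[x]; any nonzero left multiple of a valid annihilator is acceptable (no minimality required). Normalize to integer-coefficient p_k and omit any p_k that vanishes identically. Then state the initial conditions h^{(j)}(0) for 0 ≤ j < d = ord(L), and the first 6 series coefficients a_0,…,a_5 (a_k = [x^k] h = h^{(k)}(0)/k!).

f: a_k = 4, 0, -32, 0, 128/3, 0, …
g: a_k = 1, 3, 9/2, 9/2, 27/8, 81/40, …
h₀=f·g: eliminate ⇒ L₀, order ≤ 2·1.
Integrate: L := L₀·Dx.
L = 25·Dx - 6·Dx^2 + Dx^3  (order 3).
h: a_k = 0, 4, 6, -14/3, -39/2, -527/30, …
ICs: h(0) = 0, h′(0) = 4, h′′(0) = 12.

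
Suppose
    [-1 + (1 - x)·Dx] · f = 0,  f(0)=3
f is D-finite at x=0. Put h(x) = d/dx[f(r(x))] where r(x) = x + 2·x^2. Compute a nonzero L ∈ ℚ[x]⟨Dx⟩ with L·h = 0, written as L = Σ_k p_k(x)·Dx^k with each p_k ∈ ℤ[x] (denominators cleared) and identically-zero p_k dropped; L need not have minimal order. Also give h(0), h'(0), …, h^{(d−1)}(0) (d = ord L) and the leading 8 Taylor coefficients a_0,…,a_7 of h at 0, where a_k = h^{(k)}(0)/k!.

f: a_k = 3, 3, 3, 3, 3, 3, 3, 3, …
Substitute x→r, Dx→(1/r')Dx; clear ⇒ L₀.
h=h₀': d/dx-closure on L₀ ⇒ L.
L = (6 + 12·x + 24·x^2) + (-1 - 3·x + 6·x^2 + 8·x^3)·Dx  (order 1).
h: a_k = 3, 18, 45, 132, 315, 774, 1785, 4104, …
ICs: h(0) = 3.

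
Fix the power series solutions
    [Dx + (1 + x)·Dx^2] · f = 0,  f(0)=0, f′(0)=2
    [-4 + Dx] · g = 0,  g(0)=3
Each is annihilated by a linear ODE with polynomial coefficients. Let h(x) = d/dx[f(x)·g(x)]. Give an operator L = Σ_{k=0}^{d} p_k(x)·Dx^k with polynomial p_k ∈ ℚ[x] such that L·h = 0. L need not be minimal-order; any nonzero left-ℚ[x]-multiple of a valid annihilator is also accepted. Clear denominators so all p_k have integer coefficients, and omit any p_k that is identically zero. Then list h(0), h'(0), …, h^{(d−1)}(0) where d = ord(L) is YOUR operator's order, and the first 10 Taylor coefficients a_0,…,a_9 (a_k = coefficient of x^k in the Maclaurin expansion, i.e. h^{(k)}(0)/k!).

f: a_k = 0, 2, -1, 2/3, -1/2, 2/5, -1/3, 2/7, -1/4, 2/9, …
g: a_k = 3, 12, 24, 32, 32, 128/5, 256/15, 1024/105, 512/105, 2048/945, …
h₀=f·g: eliminate ⇒ L₀, order ≤ 2·1.
h₀' ⇒ L via d/dx closure of L₀.
L = (40 + 96·x + 64·x^2) + (-22 - 52·x - 32·x^2)·Dx + (3 + 7·x + 4·x^2)·Dx^2  (order 2).
h: a_k = 6, 42, 114, 186, 216, 194, 2134/15, 1318/15, 1649/35, 20878/945, …
ICs: h(0) = 6, h′(0) = 42.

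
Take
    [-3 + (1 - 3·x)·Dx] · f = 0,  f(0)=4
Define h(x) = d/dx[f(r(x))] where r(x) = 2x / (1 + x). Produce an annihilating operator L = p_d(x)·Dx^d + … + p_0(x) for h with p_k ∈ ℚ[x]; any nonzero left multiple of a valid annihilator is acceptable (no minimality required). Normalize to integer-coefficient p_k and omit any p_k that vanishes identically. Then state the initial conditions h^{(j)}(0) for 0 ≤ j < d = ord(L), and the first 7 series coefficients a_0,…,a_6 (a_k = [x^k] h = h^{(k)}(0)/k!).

f: a_k = 4, 12, 36, 108, 324, 972, 2916, …
h₀=f(r): pull back L_f along r ⇒ L₀.
h=h₀': d/dx-closure on L₀ ⇒ L.
L = 10 + (-1 + 5·x)·Dx  (order 1).
h: a_k = 24, 240, 1800, 12000, 75000, 450000, 2625000, …
ICs: h(0) = 24.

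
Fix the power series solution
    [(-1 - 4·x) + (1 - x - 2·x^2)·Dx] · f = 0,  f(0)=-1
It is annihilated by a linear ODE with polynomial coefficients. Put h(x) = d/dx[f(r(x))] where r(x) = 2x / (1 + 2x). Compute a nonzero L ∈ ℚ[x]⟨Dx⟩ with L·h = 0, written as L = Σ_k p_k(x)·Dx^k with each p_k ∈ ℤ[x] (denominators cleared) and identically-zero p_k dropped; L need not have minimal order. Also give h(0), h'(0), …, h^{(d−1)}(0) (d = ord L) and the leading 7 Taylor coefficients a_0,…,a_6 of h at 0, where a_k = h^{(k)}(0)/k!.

L = (8 + 48·x + 288·x^2 + 320·x^3) + (-1 - 14·x - 36·x^2 + 56·x^3 + 160·x^4)·Dx  (order 1).
h: a_k = -2, -16, 0, -256, 640, -4608, 17920, …
ICs: h(0) = -2.

f: a_k = -1, -1, -3, -5, -11, -21, -43, …
Change of var in L_f (x↦r) gives L₀.
h₀' ⇒ L via d/dx closure of L₀.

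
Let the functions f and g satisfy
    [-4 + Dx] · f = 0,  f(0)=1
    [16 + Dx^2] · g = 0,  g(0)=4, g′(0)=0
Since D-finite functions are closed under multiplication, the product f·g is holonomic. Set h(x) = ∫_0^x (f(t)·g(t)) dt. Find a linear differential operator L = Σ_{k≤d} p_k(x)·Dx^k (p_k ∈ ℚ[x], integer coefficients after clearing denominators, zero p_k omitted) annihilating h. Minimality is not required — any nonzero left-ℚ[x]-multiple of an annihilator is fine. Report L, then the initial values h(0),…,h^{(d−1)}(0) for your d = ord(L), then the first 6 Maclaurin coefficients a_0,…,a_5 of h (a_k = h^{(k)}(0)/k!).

L = 32·Dx - 8·Dx^2 + Dx^3  (order 3).
h: a_k = 0, 4, 8, 0, -64/3, -512/15, …
ICs: h(0) = 0, h′(0) = 4, h′′(0) = 16.

f: a_k = 1, 4, 8, 32/3, 32/3, 128/15, …
g: a_k = 4, 0, -32, 0, 128/3, 0, …
f·g: L₀ = L_f ⊗_s L_g, ord ≤ 1·2.
Integrate: L := L₀·Dx.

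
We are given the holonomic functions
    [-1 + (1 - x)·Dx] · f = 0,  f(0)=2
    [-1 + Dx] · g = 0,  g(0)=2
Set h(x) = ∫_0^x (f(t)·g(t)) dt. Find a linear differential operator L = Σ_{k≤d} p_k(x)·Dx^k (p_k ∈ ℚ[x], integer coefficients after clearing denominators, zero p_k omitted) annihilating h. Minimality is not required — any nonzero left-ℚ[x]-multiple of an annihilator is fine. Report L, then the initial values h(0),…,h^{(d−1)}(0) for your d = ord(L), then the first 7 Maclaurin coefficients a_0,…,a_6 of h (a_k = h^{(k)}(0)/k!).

f: a_k = 2, 2, 2, 2, 2, 2, 2, …
g: a_k = 2, 2, 1, 1/3, 1/12, 1/60, 1/360, …
Sym-product of L_f,L_g gives L₀ (≤ ord 1).
h=∫₀ˣh₀: take L = L₀·Dx.
L = (2 - x)·Dx + (-1 + x)·Dx^2  (order 2).
h: a_k = 0, 4, 4, 10/3, 8/3, 13/6, 163/90, …
ICs: h(0) = 0, h′(0) = 4.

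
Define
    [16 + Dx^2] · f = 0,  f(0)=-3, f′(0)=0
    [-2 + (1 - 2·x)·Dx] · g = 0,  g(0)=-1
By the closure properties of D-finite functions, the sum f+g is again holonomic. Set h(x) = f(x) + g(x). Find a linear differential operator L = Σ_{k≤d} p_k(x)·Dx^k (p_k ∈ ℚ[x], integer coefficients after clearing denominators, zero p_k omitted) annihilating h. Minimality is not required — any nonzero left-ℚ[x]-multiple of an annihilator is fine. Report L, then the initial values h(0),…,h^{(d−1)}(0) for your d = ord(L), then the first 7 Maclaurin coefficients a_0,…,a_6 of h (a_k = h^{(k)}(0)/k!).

f: a_k = -3, 0, 24, 0, -32, 0, 256/15, …
g: a_k = -1, -2, -4, -8, -16, -32, -64, …
L₀ := lclm(L_f,L_g); ord L₀ ≤ 2+1.
L = (-160 + 256·x - 256·x^2) + (48 - 224·x + 384·x^2 - 256·x^3)·Dx + (-10 + 16·x - 16·x^2)·Dx^2 + (3 - 14·x + 24·x^2 - 16·x^3)·Dx^3  (order 3).
h: a_k = -4, -2, 20, -8, -48, -32, -704/15, …
ICs: h(0) = -4, h′(0) = -2, h′′(0) = 40.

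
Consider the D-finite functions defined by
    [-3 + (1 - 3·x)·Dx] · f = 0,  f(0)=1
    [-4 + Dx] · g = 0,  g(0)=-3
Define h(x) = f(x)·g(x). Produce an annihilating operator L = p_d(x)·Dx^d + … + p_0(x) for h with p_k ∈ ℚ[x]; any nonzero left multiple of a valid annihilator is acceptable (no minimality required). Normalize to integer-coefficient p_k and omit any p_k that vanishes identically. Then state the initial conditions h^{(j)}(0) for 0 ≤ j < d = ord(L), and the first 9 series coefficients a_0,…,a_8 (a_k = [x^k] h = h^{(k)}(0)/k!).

f: a_k = 1, 3, 9, 27, 81, 243, 729, 2187, 6561, …
g: a_k = -3, -12, -24, -32, -32, -128/5, -256/15, -1024/105, -512/105, …
L₀ := L_f ⊗_s L_g (sym. prod.), ord ≤ 1.
L = (7 - 12·x) + (-1 + 3·x)·Dx  (order 1).
h: a_k = -3, -21, -87, -293, -911, -13793/5, -124393/15, -2613277/105, -1120049/15, …
ICs: h(0) = -3.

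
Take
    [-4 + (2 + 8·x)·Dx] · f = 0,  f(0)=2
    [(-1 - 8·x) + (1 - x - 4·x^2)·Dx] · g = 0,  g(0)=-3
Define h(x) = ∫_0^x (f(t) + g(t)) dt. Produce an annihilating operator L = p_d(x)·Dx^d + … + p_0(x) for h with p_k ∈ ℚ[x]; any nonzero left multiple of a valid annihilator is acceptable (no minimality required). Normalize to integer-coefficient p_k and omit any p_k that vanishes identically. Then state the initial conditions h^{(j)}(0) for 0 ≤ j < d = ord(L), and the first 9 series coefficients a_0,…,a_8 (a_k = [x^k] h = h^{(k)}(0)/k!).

L = (24 + 156·x + 336·x^2 + 640·x^3)·Dx + (-14 - 96·x - 420·x^2 - 1184·x^3 - 1600·x^4)·Dx^2 + (-1 + 11·x + 90·x^2 + 24·x^3 - 544·x^4 - 640·x^5)·Dx^3  (order 3).
h: a_k = 0, -1, 1/2, -19/3, -19/4, -107/5, -139/6, -711/7, -795/8, …
ICs: h(0) = 0, h′(0) = -1, h′′(0) = 1.

f: a_k = 2, 4, -4, 8, -20, 56, -168, 528, -1716, …
g: a_k = -3, -3, -15, -27, -87, -195, -543, -1323, -3495, …
L₀ := lclm(L_f,L_g); ord L₀ ≤ 1+1.
h=∫h₀ ⇒ L = L₀·Dx.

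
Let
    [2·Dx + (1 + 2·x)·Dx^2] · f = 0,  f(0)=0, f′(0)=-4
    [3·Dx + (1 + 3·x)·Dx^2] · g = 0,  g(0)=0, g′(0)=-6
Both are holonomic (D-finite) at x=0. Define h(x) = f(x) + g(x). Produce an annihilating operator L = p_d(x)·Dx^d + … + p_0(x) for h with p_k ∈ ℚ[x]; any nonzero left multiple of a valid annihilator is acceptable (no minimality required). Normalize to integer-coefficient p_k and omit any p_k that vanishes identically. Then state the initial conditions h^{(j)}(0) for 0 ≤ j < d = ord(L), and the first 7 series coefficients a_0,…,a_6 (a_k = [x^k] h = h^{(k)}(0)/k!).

L = 12·Dx + (10 + 24·x)·Dx^2 + (1 + 5·x + 6·x^2)·Dx^3  (order 3).
h: a_k = 0, -10, 13, -70/3, 97/2, -110, 793/3, …
ICs: h(0) = 0, h′(0) = -10, h′′(0) = 26.

f: a_k = 0, -4, 4, -16/3, 8, -64/5, 64/3, …
g: a_k = 0, -6, 9, -18, 81/2, -486/5, 243, …
L₀ := lclm(L_f,L_g); ord L₀ ≤ 2+2.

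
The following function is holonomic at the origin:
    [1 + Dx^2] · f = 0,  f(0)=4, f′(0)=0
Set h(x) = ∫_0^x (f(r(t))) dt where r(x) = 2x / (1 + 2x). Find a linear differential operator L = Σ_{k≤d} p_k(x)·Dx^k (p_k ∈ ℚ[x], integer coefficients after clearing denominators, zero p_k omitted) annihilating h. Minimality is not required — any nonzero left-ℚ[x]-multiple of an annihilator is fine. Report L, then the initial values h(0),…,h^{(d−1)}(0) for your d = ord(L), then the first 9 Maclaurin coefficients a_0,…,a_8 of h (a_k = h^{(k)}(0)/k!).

f: a_k = 4, 0, -2, 0, 1/6, 0, -1/180, 0, 1/10080, …
Substitute x→r, Dx→(1/r')Dx; clear ⇒ L₀.
Integrate: L := L₀·Dx.
L = 4·Dx + (4 + 24·x + 48·x^2 + 32·x^3)·Dx^2 + (1 + 8·x + 24·x^2 + 32·x^3 + 16·x^4)·Dx^3  (order 3).
h: a_k = 0, 4, 0, -8/3, 8, -56/3, 352/9, -24016/315, 696/5, …
ICs: h(0) = 0, h′(0) = 4, h′′(0) = 0.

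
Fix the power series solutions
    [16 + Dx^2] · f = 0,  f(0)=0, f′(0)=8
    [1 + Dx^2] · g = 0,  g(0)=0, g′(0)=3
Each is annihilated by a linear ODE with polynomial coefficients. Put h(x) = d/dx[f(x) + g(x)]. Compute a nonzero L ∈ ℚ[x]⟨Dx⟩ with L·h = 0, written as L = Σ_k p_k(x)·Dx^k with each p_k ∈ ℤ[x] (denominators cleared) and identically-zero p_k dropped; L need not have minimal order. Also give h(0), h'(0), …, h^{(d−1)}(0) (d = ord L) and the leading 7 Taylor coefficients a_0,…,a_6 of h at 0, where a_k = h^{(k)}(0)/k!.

L = 16 + 17·Dx^2 + Dx^4  (order 4).
h: a_k = 11, 0, -131/2, 0, 2051/24, 0, -32771/720, …
ICs: h(0) = 11, h′(0) = 0, h′′(0) = -131, h′′′(0) = 0.

f: a_k = 0, 8, 0, -64/3, 0, 256/15, 0, …
g: a_k = 0, 3, 0, -1/2, 0, 1/40, 0, …
h₀=f+g: left-lcm gives L₀, ord ≤ 4.
Differentiate: ansatz ord ≤ ord L₀ ⇒ L.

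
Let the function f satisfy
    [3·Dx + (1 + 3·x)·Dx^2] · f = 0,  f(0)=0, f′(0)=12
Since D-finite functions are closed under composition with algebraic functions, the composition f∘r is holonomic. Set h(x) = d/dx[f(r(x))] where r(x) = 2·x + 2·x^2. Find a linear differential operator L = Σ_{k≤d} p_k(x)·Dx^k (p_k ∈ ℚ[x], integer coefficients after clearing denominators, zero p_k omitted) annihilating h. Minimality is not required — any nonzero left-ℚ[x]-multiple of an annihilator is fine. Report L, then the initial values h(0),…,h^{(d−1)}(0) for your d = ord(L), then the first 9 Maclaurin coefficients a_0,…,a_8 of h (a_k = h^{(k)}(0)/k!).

f: a_k = 0, 12, -18, 36, -81, 972/5, -486, 8748/7, -6561/2, …
h₀=f(r): pull back L_f along r ⇒ L₀.
Derive L from L₀ (diff closure).
L = (4 + 12·x + 12·x^2) + (1 + 8·x + 18·x^2 + 12·x^3)·Dx  (order 1).
h: a_k = 24, -96, 432, -2016, 9504, -44928, 212544, -1005696, 4758912, …
ICs: h(0) = 24.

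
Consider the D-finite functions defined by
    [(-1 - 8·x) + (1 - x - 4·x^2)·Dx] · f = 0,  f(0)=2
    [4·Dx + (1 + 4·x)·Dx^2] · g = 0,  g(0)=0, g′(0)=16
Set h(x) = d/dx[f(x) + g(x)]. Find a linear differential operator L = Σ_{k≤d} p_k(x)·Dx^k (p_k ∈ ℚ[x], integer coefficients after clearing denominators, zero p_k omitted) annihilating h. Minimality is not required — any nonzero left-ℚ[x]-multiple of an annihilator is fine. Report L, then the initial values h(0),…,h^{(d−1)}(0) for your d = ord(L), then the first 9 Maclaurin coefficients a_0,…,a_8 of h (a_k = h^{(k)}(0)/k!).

f: a_k = 2, 2, 10, 18, 58, 130, 362, 882, 2330, …
g: a_k = 0, 16, -32, 256/3, -256, 4096/5, -8192/3, 65536/7, -32768, …
f+g: L₀ = lclm(L_f,L_g), ord ≤ 1+2.
Derive L from L₀ (diff closure).
L = (268 + 1616·x + 5504·x^2 + 4608·x^3 + 6144·x^4) + (11 + 360·x + 3008·x^2 + 7680·x^3 + 9472·x^4 + 10240·x^5)·Dx + (-7 - 67·x - 154·x^2 + 136·x^3 + 928·x^4 + 2176·x^5 + 2048·x^6)·Dx^2  (order 2).
h: a_k = 18, -44, 310, -792, 4746, -14212, 71710, -243504, 1101298, …
ICs: h(0) = 18, h′(0) = -44.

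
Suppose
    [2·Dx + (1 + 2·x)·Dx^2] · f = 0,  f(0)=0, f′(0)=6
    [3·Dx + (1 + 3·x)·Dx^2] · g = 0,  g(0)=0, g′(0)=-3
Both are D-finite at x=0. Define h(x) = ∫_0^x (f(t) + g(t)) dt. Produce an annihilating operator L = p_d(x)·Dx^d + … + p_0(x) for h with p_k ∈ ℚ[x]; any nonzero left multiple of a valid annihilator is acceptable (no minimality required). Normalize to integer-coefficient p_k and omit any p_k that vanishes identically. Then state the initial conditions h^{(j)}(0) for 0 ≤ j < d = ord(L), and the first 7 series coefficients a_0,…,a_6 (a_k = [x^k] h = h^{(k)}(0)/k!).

L = 12·Dx^2 + (10 + 24·x)·Dx^3 + (1 + 5·x + 6·x^2)·Dx^4  (order 4).
h: a_k = 0, 0, 3/2, -1/2, -1/4, 33/20, -49/10, …
ICs: h(0) = 0, h′(0) = 0, h′′(0) = 3, h′′′(0) = -3.

f: a_k = 0, 6, -6, 8, -12, 96/5, -32, …
g: a_k = 0, -3, 9/2, -9, 81/4, -243/5, 243/2, …
f+g: L₀ = lclm(L_f,L_g), ord ≤ 2+2.
Integrate: L := L₀·Dx.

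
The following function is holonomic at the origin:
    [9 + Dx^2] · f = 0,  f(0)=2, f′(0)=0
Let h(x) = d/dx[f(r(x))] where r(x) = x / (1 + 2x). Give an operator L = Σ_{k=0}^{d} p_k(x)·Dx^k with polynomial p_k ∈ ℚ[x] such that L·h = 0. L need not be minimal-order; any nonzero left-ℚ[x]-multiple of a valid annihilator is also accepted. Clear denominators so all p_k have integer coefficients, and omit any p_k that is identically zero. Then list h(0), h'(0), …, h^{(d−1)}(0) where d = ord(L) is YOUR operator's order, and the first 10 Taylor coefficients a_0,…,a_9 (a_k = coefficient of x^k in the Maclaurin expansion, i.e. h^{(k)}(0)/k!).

L = (33 + 96·x + 96·x^2) + (12 + 72·x + 144·x^2 + 96·x^3)·Dx + (1 + 8·x + 24·x^2 + 32·x^3 + 16·x^4)·Dx^2  (order 2).
h: a_k = 0, -18, 108, -405, 1170, -54243/20, 47061/10, -188955/56, -2492289/140, 257968071/2240, …
ICs: h(0) = 0, h′(0) = -18.

f: a_k = 2, 0, -9, 0, 27/4, 0, -81/40, 0, 729/2240, 0, …
Substitute x→r, Dx→(1/r')Dx; clear ⇒ L₀.
h₀' ⇒ L via d/dx closure of L₀.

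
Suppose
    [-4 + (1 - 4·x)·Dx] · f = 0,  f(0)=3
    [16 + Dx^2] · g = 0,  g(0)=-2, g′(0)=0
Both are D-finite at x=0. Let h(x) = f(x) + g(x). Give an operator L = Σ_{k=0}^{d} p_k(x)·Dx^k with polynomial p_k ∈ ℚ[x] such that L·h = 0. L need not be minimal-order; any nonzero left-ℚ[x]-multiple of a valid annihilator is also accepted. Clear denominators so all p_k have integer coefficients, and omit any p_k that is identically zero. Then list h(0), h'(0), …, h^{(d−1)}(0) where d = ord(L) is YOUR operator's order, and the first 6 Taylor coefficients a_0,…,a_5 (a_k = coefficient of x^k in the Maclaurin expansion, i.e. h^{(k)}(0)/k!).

f: a_k = 3, 12, 48, 192, 768, 3072, …
g: a_k = -2, 0, 16, 0, -64/3, 0, …
L₀ := lclm(L_f,L_g); ord L₀ ≤ 1+2.
L = (448 - 512·x + 1024·x^2) + (-48 + 320·x - 768·x^2 + 1024·x^3)·Dx + (28 - 32·x + 64·x^2)·Dx^2 + (-3 + 20·x - 48·x^2 + 64·x^3)·Dx^3  (order 3).
h: a_k = 1, 12, 64, 192, 2240/3, 3072, …
ICs: h(0) = 1, h′(0) = 12, h′′(0) = 128.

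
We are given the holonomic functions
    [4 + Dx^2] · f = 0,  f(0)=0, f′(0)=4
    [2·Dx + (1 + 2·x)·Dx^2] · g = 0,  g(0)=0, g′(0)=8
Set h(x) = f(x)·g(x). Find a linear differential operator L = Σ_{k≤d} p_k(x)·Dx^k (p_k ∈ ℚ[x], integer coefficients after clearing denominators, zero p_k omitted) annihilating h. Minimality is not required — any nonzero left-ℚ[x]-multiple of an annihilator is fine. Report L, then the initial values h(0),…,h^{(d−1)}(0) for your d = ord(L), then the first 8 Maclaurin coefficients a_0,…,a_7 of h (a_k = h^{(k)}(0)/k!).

f: a_k = 0, 4, 0, -8/3, 0, 8/15, 0, -16/315, …
g: a_k = 0, 8, -8, 32/3, -16, 128/5, -128/3, 512/7, …
Sym-product of L_f,L_g gives L₀ (≤ ord 4).
L = (-48 + 192·x + 1216·x^2 + 2048·x^3 + 1024·x^4) + (32 + 320·x + 768·x^2 + 512·x^3)·Dx + (160·x + 672·x^2 + 1024·x^3 + 512·x^4)·Dx^2 + (8 + 80·x + 192·x^2 + 128·x^3)·Dx^3 + (3 + 28·x + 92·x^2 + 128·x^3 + 64·x^4)·Dx^4  (order 4).
h: a_k = 0, 0, 32, -32, 64/3, -128/3, 704/9, -1984/15, …
ICs: h(0) = 0, h′(0) = 0, h′′(0) = 64, h′′′(0) = -192.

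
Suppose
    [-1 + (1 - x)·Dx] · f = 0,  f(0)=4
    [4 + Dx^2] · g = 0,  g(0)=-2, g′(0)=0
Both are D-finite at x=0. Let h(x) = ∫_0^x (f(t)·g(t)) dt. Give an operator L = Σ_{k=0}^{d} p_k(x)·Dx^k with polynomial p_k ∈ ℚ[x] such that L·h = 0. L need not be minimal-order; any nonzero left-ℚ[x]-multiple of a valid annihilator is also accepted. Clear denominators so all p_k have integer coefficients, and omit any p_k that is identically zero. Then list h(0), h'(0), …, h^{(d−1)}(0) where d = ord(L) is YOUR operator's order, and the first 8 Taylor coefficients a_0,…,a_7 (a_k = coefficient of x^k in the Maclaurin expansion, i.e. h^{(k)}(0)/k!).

f: a_k = 4, 4, 4, 4, 4, 4, 4, 4, …
g: a_k = -2, 0, 4, 0, -4/3, 0, 8/45, 0, …
Sym-product of L_f,L_g gives L₀ (≤ ord 2).
h=∫₀ˣh₀: take L = L₀·Dx.
L = (-4 + 4·x)·Dx + 2·Dx^2 + (-1 + x)·Dx^3  (order 3).
h: a_k = 0, -8, -4, 8/3, 2, 8/15, 4/9, 152/315, …
ICs: h(0) = 0, h′(0) = -8, h′′(0) = -8.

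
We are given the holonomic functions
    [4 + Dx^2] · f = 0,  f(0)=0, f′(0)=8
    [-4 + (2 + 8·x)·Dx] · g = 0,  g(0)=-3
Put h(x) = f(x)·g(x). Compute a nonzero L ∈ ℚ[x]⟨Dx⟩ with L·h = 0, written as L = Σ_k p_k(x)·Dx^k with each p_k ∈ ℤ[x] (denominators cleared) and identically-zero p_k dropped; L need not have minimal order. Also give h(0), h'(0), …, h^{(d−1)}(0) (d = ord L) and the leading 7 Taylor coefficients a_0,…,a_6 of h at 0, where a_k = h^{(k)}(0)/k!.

L = (16 + 32·x + 64·x^2) + (-4 - 16·x)·Dx + (1 + 8·x + 16·x^2)·Dx^2  (order 2).
h: a_k = 0, -24, -48, 64, -64, 1024/5, -3072/5, …
ICs: h(0) = 0, h′(0) = -24.

f: a_k = 0, 8, 0, -16/3, 0, 16/15, 0, …
g: a_k = -3, -6, 6, -12, 30, -84, 252, …
Product ⇒ symmetric product L₀, ord ≤ 2.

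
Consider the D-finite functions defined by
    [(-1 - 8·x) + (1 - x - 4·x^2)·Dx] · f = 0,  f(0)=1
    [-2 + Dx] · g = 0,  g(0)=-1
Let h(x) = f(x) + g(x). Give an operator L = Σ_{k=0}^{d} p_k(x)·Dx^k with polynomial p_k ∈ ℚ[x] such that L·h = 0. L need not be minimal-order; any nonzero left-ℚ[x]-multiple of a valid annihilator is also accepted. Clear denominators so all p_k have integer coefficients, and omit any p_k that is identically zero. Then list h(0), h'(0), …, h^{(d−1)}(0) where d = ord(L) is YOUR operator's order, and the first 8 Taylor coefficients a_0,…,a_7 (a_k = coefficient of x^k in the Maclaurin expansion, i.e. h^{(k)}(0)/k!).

f: a_k = 1, 1, 5, 9, 29, 65, 181, 441, …
g: a_k = -1, -2, -2, -4/3, -2/3, -4/15, -4/45, -8/315, …
h₀=f+g: left-lcm gives L₀, ord ≤ 2.
L = (-16 - 20·x - 240·x^2 - 128·x^3) + (6 + 32·x + 124·x^2 - 32·x^3 - 64·x^4)·Dx + (1 - 11·x - 2·x^2 + 48·x^3 + 32·x^4)·Dx^2  (order 2).
h: a_k = 0, -1, 3, 23/3, 85/3, 971/15, 8141/45, 138907/315, …
ICs: h(0) = 0, h′(0) = -1.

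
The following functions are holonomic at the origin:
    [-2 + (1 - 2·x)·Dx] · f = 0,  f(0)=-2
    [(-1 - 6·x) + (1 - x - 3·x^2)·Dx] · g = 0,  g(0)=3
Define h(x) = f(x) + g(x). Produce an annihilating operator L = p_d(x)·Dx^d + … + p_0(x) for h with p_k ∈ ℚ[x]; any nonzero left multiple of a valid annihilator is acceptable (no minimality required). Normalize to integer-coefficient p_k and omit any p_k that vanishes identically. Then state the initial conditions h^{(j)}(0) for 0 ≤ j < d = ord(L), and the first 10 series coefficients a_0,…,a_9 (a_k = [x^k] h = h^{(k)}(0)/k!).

L = (8 - 36·x + 108·x^2 - 72·x^3) + (-2·x - 54·x^2 + 192·x^3 - 144·x^4)·Dx + (-1 + 9·x - 23·x^2 + 6·x^3 + 42·x^4 - 36·x^5)·Dx^2  (order 2).
h: a_k = 1, -1, 4, 5, 25, 56, 163, 395, 1012, 2453, …
ICs: h(0) = 1, h′(0) = -1.

f: a_k = -2, -4, -8, -16, -32, -64, -128, -256, -512, -1024, …
g: a_k = 3, 3, 12, 21, 57, 120, 291, 651, 1524, 3477, …
Sum ⇒ L₀ = lclm(L_f,L_g) in ℚ(x)⟨Dx⟩.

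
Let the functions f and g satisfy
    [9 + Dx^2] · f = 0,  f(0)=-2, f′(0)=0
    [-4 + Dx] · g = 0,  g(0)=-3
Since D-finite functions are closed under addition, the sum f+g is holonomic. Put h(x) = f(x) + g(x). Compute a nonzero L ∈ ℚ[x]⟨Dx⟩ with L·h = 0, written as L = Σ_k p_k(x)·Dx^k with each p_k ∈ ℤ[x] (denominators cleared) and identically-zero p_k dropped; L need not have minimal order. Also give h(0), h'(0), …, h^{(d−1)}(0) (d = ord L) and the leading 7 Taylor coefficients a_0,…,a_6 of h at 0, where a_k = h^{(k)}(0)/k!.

f: a_k = -2, 0, 9, 0, -27/4, 0, 81/40, …
g: a_k = -3, -12, -24, -32, -32, -128/5, -256/15, …
h₀=f+g: left-lcm gives L₀, ord ≤ 3.
L = -36 + 9·Dx - 4·Dx^2 + Dx^3  (order 3).
h: a_k = -5, -12, -15, -32, -155/4, -128/5, -361/24, …
ICs: h(0) = -5, h′(0) = -12, h′′(0) = -30.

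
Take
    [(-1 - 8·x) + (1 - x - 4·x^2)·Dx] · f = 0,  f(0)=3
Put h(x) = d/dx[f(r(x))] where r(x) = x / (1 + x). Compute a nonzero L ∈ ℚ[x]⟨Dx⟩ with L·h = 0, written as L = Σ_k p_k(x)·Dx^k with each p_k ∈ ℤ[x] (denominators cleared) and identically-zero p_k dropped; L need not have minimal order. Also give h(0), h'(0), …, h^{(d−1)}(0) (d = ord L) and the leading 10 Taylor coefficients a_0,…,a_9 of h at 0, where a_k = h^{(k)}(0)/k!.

L = (8 + 24·x + 120·x^2 + 72·x^3) + (-1 - 11·x - 15·x^2 + 31·x^3 + 36·x^4)·Dx  (order 1).
h: a_k = 3, 24, 0, 192, -240, 1440, -3024, 11136, -28080, 86880, …
ICs: h(0) = 3.

f: a_k = 3, 3, 15, 27, 87, 195, 543, 1323, 3495, 8787, …
Change of var in L_f (x↦r) gives L₀.
Derive L from L₀ (diff closure).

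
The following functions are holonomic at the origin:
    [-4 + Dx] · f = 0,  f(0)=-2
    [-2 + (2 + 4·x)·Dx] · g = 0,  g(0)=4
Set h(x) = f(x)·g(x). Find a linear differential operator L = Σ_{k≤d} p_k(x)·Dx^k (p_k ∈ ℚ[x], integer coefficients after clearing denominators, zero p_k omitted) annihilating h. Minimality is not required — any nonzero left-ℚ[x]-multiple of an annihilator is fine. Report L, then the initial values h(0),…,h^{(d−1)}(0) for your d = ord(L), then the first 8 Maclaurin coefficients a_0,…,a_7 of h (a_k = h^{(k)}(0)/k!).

f: a_k = -2, -8, -16, -64/3, -64/3, -256/15, -512/45, -2048/315, …
g: a_k = 4, 4, -2, 2, -5/2, 7/2, -21/4, 33/4, …
Sym-product of L_f,L_g gives L₀ (≤ ord 1).
L = (-5 - 8·x) + (1 + 2·x)·Dx  (order 1).
h: a_k = -8, -40, -92, -412/3, -449/3, -1949/15, -1643/18, -36047/630, …
ICs: h(0) = -8.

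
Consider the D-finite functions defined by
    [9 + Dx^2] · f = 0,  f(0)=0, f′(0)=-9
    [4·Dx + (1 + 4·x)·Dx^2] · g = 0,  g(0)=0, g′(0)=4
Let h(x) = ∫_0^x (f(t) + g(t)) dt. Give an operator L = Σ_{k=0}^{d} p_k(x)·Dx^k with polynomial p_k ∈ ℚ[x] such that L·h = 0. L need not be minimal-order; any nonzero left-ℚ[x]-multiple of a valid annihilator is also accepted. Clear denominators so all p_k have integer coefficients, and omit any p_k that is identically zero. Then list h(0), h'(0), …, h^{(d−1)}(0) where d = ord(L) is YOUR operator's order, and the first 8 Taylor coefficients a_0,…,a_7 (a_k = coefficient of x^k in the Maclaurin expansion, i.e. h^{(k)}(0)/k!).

L = (3780 + 2592·x + 5184·x^2)·Dx^2 + (369 + 2124·x + 3888·x^2 + 5184·x^3)·Dx^3 + (420 + 288·x + 576·x^2)·Dx^4 + (41 + 236·x + 432·x^2 + 576·x^3)·Dx^5  (order 5).
h: a_k = 0, 0, -5/2, -8/3, 209/24, -64/5, 7949/240, -2048/21, …
ICs: h(0) = 0, h′(0) = 0, h′′(0) = -5, h′′′(0) = -16, h′′′′(0) = 209.

f: a_k = 0, -9, 0, 27/2, 0, -243/40, 0, 729/560, …
g: a_k = 0, 4, -8, 64/3, -64, 1024/5, -2048/3, 16384/7, …
Sum ⇒ L₀ = lclm(L_f,L_g) in ℚ(x)⟨Dx⟩.
Integrate: L := L₀·Dx.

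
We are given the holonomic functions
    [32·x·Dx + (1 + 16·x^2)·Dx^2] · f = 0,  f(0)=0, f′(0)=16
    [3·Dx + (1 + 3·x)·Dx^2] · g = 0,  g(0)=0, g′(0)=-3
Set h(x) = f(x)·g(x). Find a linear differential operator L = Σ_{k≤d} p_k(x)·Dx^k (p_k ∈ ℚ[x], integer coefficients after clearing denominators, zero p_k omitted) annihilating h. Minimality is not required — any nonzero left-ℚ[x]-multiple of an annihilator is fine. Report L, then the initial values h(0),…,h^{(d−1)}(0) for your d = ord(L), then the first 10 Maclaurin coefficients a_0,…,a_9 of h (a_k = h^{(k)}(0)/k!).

f: a_k = 0, 16, 0, -256/3, 0, 4096/5, 0, -65536/7, 0, 1048576/9, …
g: a_k = 0, -3, 9/2, -9, 81/4, -243/5, 243/2, -2187/7, 6561/8, -2187, …
L₀ := L_f ⊗_s L_g (sym. prod.), ord ≤ 4.
L = (15744 + 89280·x + 811008·x^2 + 5299200·x^3 + 13271040·x^4 + 17252352·x^5 + 21233664·x^7)·Dx + (4258 + 91200·x + 775488·x^2 + 4635648·x^3 + 18247680·x^4 + 41140224·x^5 + 46448640·x^6 + 21233664·x^7 + 74317824·x^8)·Dx^2 + (492 + 12548·x + 131328·x^2 + 747968·x^3 + 3219456·x^4 + 10146816·x^5 + 21233664·x^6 + 24920064·x^7 + 21233664·x^8 + 42467328·x^9)·Dx^3 + (73 + 822·x + 6161·x^2 + 34944·x^3 + 151168·x^4 + 500736·x^5 + 1322496·x^6 + 2654208·x^7 + 3244032·x^8 + 3538944·x^9 + 5308416·x^10)·Dx^4  (order 4).
h: a_k = 0, 0, -48, 72, 112, -60, -12336/5, 19512/5, 99312/5, -797562/35, …
ICs: h(0) = 0, h′(0) = 0, h′′(0) = -96, h′′′(0) = 432.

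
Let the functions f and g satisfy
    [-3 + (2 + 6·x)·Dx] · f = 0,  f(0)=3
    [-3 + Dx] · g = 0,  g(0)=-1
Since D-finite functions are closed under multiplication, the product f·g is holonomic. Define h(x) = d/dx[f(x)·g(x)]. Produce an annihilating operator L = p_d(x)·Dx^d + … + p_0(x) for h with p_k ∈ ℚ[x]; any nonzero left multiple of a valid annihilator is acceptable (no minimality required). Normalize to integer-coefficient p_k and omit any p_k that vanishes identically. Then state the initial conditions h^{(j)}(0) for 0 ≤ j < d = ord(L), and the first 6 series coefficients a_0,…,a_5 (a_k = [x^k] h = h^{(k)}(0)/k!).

L = (7 + 36·x + 36·x^2) + (-2 - 10·x - 12·x^2)·Dx  (order 1).
h: a_k = -27/2, -189/4, -1377/16, -2673/32, -26001/256, 64881/2560, …
ICs: h(0) = -27/2.

f: a_k = 3, 9/2, -27/8, 81/16, -1215/128, 5103/256, …
g: a_k = -1, -3, -9/2, -9/2, -27/8, -81/40, …
L₀ := L_f ⊗_s L_g (sym. prod.), ord ≤ 1.
Derive L from L₀ (diff closure).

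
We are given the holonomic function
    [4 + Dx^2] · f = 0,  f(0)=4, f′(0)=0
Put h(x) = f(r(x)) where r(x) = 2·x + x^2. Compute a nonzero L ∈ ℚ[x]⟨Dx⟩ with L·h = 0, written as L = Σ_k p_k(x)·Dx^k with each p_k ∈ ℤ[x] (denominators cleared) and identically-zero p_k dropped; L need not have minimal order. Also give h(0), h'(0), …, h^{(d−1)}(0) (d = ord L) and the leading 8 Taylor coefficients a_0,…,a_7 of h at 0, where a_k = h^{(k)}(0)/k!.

f: a_k = 4, 0, -8, 0, 8/3, 0, -16/45, 0, …
Change of var in L_f (x↦r) gives L₀.
L = (16 + 48·x + 48·x^2 + 16·x^3) - Dx + (1 + x)·Dx^2  (order 2).
h: a_k = 4, 0, -32, -32, 104/3, 256/3, 1856/45, -704/15, …
ICs: h(0) = 4, h′(0) = 0.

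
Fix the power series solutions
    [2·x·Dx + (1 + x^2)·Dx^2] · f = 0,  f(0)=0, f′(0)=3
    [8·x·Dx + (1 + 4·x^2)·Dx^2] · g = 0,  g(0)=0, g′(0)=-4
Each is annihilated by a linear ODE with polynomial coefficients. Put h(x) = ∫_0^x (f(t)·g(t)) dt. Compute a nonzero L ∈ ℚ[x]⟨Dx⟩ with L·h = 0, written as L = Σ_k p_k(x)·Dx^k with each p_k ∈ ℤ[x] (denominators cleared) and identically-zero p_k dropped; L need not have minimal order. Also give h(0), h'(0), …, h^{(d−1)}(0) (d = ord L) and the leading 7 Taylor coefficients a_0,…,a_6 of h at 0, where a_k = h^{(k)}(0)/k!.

L = (-96·x - 800·x^3 - 1024·x^5 + 640·x^7 + 1536·x^9)·Dx^2 + (-20 - 412·x^2 - 1440·x^4 - 896·x^6 + 2240·x^8 + 2304·x^10)·Dx^3 + (-40·x - 280·x^3 - 480·x^5 + 272·x^7 + 1280·x^9 + 768·x^11)·Dx^4 + (-1 - 10·x^2 - 29·x^4 + 116·x^8 + 160·x^10 + 64·x^12)·Dx^5  (order 5).
h: a_k = 0, 0, 0, -4, 0, 4, 0, …
ICs: h(0) = 0, h′(0) = 0, h′′(0) = 0, h′′′(0) = -24, h′′′′(0) = 0.

f: a_k = 0, 3, 0, -1, 0, 3/5, 0, …
g: a_k = 0, -4, 0, 16/3, 0, -64/5, 0, …
h₀=f·g: eliminate ⇒ L₀, order ≤ 2·2.
h=∫₀ˣh₀: take L = L₀·Dx.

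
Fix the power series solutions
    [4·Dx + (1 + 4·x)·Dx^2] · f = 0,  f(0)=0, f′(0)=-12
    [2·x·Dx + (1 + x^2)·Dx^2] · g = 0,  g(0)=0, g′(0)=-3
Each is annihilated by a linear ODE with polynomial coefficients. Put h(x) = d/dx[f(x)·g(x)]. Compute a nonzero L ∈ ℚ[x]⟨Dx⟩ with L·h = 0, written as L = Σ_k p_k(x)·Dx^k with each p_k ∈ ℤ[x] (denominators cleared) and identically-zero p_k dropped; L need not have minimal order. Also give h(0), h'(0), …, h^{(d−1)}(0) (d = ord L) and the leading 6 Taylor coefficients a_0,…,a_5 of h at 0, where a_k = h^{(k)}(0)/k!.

f: a_k = 0, -12, 24, -64, 192, -3072/5, …
g: a_k = 0, -3, 0, 1, 0, -3/5, …
L₀ := L_f ⊗_s L_g (sym. prod.), ord ≤ 4.
h₀' ⇒ L via d/dx closure of L₀.
L = (144 + 896·x + 560·x^2 + 2304·x^3 + 1920·x^4 + 3328·x^5 + 256·x^7) + (132 + 304·x + 2252·x^2 + 4144·x^3 + 8896·x^4 + 5952·x^5 + 8960·x^6 + 192·x^7 + 896·x^8)·Dx + (72 + 376·x + 912·x^2 + 2808·x^3 + 3720·x^4 + 6288·x^5 + 3072·x^6 + 4368·x^7 + 192·x^8 + 512·x^9)·Dx^2 + (5 + 48·x + 178·x^2 + 416·x^3 + 729·x^4 + 720·x^5 + 1008·x^6 + 384·x^7 + 516·x^8 + 32·x^9 + 64·x^10)·Dx^3  (order 3).
h: a_k = 0, 72, -216, 720, -2760, 53592/5, …
ICs: h(0) = 0, h′(0) = 72, h′′(0) = -432.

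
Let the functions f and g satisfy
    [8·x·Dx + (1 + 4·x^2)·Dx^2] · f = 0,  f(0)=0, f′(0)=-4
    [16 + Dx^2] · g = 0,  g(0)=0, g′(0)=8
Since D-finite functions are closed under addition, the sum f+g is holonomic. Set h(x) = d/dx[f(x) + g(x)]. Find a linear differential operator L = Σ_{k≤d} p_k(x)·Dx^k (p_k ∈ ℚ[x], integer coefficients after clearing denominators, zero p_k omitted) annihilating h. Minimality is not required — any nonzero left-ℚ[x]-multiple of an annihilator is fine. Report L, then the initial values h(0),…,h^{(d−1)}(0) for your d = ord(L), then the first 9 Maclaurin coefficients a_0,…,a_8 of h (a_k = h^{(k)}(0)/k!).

L = (-512·x + 5120·x^3 + 4096·x^5) + (16 + 512·x^2 + 2304·x^4 + 2048·x^6)·Dx + (-32·x + 320·x^3 + 256·x^5)·Dx^2 + (1 + 32·x^2 + 144·x^4 + 128·x^6)·Dx^3  (order 3).
h: a_k = 4, 0, -48, 0, 64/3, 0, 9472/45, 0, -318464/315, …
ICs: h(0) = 4, h′(0) = 0, h′′(0) = -96.

f: a_k = 0, -4, 0, 16/3, 0, -64/5, 0, 256/7, 0, …
g: a_k = 0, 8, 0, -64/3, 0, 256/15, 0, -2048/315, 0, …
L₀ := lclm(L_f,L_g); ord L₀ ≤ 2+2.
h=h₀': d/dx-closure on L₀ ⇒ L.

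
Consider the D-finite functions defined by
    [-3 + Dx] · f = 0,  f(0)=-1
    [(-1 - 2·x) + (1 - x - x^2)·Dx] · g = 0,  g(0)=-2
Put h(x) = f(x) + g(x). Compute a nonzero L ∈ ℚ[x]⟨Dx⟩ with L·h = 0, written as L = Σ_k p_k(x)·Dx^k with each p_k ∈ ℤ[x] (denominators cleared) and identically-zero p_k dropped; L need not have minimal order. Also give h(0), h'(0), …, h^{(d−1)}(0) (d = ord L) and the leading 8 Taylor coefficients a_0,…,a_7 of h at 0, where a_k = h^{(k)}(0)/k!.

f: a_k = -1, -3, -9/2, -9/2, -27/8, -81/40, -81/80, -243/560, …
g: a_k = -2, -2, -4, -6, -10, -16, -26, -42, …
Weyl lclm of L_f,L_g ⇒ L₀ (ord ≤ 2).
L = (3 + 9·x + 45·x^2 + 18·x^3) + (5 - 24·x - 15·x^2 + 18·x^3 + 9·x^4)·Dx + (-2 + 7·x - 8·x^3 - 3·x^4)·Dx^2  (order 2).
h: a_k = -3, -5, -17/2, -21/2, -107/8, -721/40, -2161/80, -23763/560, …
ICs: h(0) = -3, h′(0) = -5.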